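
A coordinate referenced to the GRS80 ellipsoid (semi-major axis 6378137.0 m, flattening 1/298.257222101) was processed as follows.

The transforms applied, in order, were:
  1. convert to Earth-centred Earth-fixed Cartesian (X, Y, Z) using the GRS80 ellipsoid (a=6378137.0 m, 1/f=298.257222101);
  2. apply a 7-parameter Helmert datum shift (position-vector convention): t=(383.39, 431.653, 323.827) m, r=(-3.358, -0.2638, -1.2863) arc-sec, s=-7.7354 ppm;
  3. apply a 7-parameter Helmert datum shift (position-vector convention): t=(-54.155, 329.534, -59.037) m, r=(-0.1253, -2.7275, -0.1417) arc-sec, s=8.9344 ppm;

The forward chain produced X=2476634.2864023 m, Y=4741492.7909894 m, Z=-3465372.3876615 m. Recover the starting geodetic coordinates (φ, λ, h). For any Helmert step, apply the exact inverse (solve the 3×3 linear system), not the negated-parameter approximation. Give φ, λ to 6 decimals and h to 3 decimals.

φ=-33.117077°, λ=62.421001°, h=1368.659 m

start: X=2476634.2864, Y=4741492.7910, Z=-3465372.3877 m
→ Helmert⁻¹: X=2476617.2340, Y=4741124.7044, Z=-3465312.2594
→ Helmert⁻¹: X=2476219.0021, Y=4740801.5849, Z=-3465588.8811
→ geod (Bowring, a=6378137.000): φ=-33.11707700°, λ=62.42100100°, h=1368.6590 m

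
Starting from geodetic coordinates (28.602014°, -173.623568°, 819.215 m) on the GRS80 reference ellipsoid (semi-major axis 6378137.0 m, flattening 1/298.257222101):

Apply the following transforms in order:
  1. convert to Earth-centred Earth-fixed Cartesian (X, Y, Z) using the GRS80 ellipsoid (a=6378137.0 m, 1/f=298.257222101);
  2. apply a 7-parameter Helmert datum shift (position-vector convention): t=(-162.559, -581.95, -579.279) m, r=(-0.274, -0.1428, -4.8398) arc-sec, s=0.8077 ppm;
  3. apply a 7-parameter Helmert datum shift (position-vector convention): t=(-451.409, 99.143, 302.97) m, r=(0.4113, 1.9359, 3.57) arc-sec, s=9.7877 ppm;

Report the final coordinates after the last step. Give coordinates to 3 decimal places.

start: φ=28.602014°, λ=-173.623568°, h=819.215 m
→ ECEF (a=6378137.000, f=1/298.257222101): X=-5570135.0312, Y=-622470.8154, Z=3035640.1346
→ Helmert 7p (PV): X=-5570318.7965, Y=-622918.5378, Z=3035060.2781
→ Helmert 7p (PV): X=-5570785.4587, Y=-622927.9550, Z=3035443.9930

X=-5570785.459 m, Y=-622927.955 m, Z=3035443.993 m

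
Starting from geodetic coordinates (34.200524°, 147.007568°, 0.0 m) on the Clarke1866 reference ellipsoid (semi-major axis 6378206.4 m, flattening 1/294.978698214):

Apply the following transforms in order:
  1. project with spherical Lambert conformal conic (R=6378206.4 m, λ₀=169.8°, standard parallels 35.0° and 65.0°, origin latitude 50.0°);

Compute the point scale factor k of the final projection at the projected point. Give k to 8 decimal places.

1.00352265

start: φ=34.200524°, λ=147.007568°, h=0.000 m
→ into lcc (λ₀=169.8°): φ=34.20052400°, λ−λ₀=-22.79243200°
scale k = 1.00352265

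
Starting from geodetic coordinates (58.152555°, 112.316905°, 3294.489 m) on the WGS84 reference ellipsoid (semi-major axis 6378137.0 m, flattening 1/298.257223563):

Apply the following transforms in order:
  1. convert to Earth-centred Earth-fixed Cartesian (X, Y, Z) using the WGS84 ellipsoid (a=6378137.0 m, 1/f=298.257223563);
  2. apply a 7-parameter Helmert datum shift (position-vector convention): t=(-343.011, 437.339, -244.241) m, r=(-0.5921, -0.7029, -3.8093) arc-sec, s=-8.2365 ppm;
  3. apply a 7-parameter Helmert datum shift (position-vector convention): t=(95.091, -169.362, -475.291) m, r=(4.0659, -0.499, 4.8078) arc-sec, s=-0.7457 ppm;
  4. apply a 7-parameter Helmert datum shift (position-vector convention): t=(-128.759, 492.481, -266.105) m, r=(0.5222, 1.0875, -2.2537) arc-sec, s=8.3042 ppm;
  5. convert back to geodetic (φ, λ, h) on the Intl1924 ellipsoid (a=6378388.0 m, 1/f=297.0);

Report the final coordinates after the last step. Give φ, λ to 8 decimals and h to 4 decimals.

start: φ=58.152555°, λ=112.316905°, h=3294.489 m
→ ECEF (a=6378137.000, f=1/298.257223563): X=-1281730.1974, Y=3122556.6020, Z=5397521.1350
→ Helmert 7p (PV): X=-1282023.3778, Y=3123007.3868, Z=5397219.1060
→ Helmert 7p (PV): X=-1282013.1816, Y=3122699.4233, Z=5396798.2496
→ Helmert 7p (PV): X=-1282090.0130, Y=3123218.1804, Z=5396591.6258
→ geod (Bowring, a=6378388.000): φ=58.14318260°, λ=112.31829057°, h=2714.9011 m

φ=58.14318260°, λ=112.31829057°, h=2714.9011 m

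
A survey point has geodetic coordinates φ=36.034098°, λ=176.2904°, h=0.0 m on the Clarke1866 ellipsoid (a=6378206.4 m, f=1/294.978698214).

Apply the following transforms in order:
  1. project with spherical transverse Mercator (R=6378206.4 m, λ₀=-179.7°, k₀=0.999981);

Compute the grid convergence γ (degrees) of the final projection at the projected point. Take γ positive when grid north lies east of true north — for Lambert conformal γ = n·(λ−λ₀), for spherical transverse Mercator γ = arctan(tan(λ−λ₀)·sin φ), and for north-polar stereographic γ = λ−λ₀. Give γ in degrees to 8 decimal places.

-2.36123415

start: φ=36.034098°, λ=176.290400°, h=0.000 m
→ into tm (λ₀=-179.7°): φ=36.03409800°, λ−λ₀=-4.00960000°
convergence γ = -2.36123415°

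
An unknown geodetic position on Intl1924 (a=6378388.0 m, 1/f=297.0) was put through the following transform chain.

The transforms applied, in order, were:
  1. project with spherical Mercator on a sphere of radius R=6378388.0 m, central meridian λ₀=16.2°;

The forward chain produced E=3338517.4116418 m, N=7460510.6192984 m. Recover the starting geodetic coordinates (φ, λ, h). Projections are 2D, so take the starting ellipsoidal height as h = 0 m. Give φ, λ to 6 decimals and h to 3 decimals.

φ=55.503562°, λ=46.189232°, h=0.000 m

start: E=3338517.4116, N=7460510.6193 m
→ merc⁻¹: φ=55.50356200°, λ=46.18923200°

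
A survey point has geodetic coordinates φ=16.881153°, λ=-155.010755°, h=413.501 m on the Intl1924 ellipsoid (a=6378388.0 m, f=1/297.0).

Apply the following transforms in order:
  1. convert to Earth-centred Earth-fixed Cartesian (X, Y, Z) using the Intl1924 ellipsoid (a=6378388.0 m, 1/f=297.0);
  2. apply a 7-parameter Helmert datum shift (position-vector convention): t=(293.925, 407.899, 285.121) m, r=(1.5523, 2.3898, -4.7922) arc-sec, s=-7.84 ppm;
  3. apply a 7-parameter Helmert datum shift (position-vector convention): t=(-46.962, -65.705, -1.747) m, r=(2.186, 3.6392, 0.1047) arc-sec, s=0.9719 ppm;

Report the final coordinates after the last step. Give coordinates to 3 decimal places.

start: φ=16.881153°, λ=-155.010755°, h=413.501 m
→ ECEF (a=6378388.000, f=1/297.0): X=-5534095.3740, Y=-2579326.4777, Z=1840393.7817
→ Helmert 7p (PV): X=-5533796.6646, Y=-2578783.6331, Z=1840709.1807
→ Helmert 7p (PV): X=-5533815.2196, Y=-2578874.1613, Z=1840779.5274

X=-5533815.220 m, Y=-2578874.161 m, Z=1840779.527 m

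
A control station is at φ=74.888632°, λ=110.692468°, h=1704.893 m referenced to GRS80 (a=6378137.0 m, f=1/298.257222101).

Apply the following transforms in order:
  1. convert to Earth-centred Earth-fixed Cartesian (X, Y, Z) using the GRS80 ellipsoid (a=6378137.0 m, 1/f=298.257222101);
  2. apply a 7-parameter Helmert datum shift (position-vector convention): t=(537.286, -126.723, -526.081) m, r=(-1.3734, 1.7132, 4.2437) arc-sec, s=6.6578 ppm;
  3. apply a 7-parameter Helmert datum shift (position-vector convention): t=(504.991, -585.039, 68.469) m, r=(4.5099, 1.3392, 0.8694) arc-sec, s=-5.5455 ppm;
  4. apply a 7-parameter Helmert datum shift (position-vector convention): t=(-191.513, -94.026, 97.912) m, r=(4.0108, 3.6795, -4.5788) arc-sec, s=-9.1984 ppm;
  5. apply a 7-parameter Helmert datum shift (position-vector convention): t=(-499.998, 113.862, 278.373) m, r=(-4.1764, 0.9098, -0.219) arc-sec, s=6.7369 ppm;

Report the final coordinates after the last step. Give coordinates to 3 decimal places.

start: φ=74.888632°, λ=110.692468°, h=1704.893 m
→ ECEF (a=6378137.000, f=1/298.257222101): X=-589536.2749, Y=1560782.9677, Z=6137182.6641
→ Helmert 7p (PV): X=-588984.0510, Y=1560695.3712, Z=6136691.9474
→ Helmert 7p (PV): X=-588442.5291, Y=1559965.0191, Z=6136764.3332
→ Helmert 7p (PV): X=-588484.5295, Y=1559750.3787, Z=6136846.6269
→ Helmert 7p (PV): X=-588959.7672, Y=1559999.6317, Z=6137137.3573

X=-588959.767 m, Y=1559999.632 m, Z=6137137.357 m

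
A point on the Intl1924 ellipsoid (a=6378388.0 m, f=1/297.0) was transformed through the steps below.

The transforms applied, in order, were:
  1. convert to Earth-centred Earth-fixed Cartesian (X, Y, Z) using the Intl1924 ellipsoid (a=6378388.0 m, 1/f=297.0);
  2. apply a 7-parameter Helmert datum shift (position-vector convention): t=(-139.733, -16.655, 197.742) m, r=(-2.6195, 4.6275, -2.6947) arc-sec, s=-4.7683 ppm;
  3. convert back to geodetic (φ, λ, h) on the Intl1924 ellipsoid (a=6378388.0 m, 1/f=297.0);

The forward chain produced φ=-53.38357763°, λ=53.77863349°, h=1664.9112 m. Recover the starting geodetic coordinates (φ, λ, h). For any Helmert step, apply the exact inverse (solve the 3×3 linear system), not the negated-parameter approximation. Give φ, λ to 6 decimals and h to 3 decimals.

φ=-53.382600°, λ=53.777025°, h=1910.764 m

start: φ=-53.383578°, λ=53.778633°, h=1664.911 m
→ ECEF (a=6378388.000, f=1/297.0): X=2253528.2525, Y=3076647.8882, Z=-5097558.0357
→ Helmert⁻¹: X=2253752.9014, Y=3076773.3964, Z=-5097690.4490
→ geod (Bowring, a=6378388.000): φ=-53.38260000°, λ=53.77702500°, h=1910.7640 m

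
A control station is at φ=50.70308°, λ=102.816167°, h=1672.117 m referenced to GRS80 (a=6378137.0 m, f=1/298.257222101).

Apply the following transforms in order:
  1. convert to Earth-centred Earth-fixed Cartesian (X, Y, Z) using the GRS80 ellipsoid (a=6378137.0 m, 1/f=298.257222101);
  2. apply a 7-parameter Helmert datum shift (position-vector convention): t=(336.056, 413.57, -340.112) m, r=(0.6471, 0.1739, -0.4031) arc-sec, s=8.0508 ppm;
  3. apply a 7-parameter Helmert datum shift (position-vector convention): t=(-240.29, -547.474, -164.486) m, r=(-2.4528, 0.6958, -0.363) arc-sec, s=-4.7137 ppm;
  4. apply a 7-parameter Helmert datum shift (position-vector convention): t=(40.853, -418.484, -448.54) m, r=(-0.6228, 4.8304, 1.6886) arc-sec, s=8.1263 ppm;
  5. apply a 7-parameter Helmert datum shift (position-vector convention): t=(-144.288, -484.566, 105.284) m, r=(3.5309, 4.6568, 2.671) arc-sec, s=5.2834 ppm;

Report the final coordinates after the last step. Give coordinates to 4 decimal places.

X=-897943.4049 m, Y=3946826.6598 m, Z=4913285.7355 m

start: φ=50.703080°, λ=102.816167°, h=1672.117 m
→ ECEF (a=6378137.000, f=1/298.257222101): X=-898098.6317, Y=3947839.4013, Z=4913985.1306
→ Helmert 7p (PV): X=-897757.9479, Y=3948271.0933, Z=4913697.7227
→ Helmert 7p (PV): X=-897970.4823, Y=3947765.0193, Z=4913466.1527
→ Helmert 7p (PV): X=-897854.1787, Y=3947386.1006, Z=4913066.6502
→ Helmert 7p (PV): X=-897943.4049, Y=3946826.6598, Z=4913285.7355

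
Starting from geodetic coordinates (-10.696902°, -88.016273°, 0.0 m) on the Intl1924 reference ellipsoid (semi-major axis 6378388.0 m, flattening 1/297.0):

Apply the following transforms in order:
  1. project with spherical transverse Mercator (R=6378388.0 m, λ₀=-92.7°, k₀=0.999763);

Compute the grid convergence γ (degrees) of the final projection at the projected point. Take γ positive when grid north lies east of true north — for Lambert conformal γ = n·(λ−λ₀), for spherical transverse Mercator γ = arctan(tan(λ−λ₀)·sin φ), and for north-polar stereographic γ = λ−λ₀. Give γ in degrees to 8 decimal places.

start: φ=-10.696902°, λ=-88.016273°, h=0.000 m
→ into tm (λ₀=-92.7°): φ=-10.69690200°, λ−λ₀=4.68372700°
convergence γ = -0.87123743°

-0.87123743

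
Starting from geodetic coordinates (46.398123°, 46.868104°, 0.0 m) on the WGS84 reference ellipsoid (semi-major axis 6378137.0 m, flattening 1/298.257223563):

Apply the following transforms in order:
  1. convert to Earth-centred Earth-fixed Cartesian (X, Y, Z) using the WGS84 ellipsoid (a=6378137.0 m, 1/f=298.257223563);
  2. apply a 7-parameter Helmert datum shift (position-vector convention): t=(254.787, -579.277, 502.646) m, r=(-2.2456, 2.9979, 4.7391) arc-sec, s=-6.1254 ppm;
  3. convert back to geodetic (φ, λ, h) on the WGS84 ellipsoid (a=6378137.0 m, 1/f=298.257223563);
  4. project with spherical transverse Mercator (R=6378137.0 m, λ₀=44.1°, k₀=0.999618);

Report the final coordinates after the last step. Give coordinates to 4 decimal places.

start: φ=46.398123°, λ=46.868104°, h=0.000 m
→ ECEF (a=6378137.000, f=1/298.257223563): X=3012554.7052, Y=3215696.1060, Z=4595877.7206
→ Helmert 7p (PV): X=3012783.9535, Y=3215216.3819, Z=4596273.4211
→ geod (Bowring, a=6378137.000): φ=46.40183736°, λ=46.86166365°, h=153.2284 m
→ tm (R=6378137.0, λ₀=44.1°): E=211915.4945, N=5167155.6966

E=211915.4945 m, N=5167155.6966 m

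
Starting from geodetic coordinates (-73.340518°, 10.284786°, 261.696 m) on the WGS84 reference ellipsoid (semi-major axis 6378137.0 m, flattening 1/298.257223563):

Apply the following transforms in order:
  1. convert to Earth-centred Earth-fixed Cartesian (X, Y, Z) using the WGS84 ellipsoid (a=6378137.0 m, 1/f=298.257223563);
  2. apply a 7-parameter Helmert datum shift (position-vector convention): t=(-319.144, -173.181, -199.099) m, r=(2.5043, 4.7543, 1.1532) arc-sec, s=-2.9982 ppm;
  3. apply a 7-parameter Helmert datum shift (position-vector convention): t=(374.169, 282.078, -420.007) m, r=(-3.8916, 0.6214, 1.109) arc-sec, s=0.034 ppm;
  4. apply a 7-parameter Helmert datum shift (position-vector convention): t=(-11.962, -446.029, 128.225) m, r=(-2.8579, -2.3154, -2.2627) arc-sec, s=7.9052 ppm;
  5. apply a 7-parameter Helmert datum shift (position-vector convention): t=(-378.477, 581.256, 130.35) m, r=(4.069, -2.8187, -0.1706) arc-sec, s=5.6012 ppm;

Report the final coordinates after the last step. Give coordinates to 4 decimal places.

X=1804427.8448 m, Y=327724.7032 m, Z=-6088922.5478 m

start: φ=-73.340518°, λ=10.284786°, h=261.696 m
→ ECEF (a=6378137.000, f=1/298.257223563): X=1804751.0770, Y=327483.8307, Z=-6088495.4202
→ Helmert 7p (PV): X=1804284.3548, Y=327393.6793, Z=-6088713.8871
→ Helmert 7p (PV): X=1804638.4818, Y=327570.5934, Z=-6089145.7137
→ Helmert 7p (PV): X=1804712.7327, Y=327022.9884, Z=-6089049.9054
→ Helmert 7p (PV): X=1804427.8448, Y=327724.7032, Z=-6088922.5478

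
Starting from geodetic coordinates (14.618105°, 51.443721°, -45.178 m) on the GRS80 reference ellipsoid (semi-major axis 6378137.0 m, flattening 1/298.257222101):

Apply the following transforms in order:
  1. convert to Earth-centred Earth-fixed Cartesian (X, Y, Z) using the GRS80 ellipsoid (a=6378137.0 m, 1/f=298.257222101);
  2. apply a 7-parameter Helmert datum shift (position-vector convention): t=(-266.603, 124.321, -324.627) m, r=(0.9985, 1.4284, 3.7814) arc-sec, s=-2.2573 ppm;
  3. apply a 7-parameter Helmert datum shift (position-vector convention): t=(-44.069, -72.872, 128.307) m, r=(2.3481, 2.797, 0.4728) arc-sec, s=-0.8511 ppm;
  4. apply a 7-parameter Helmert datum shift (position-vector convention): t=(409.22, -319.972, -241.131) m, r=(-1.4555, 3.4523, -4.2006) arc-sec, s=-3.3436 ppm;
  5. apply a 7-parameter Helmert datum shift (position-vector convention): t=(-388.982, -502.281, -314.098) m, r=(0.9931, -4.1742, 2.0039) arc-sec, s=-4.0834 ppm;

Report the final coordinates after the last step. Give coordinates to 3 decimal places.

start: φ=14.618105°, λ=51.443721°, h=-45.178 m
→ ECEF (a=6378137.000, f=1/298.257222101): X=3847492.5179, Y=4827220.8431, Z=1599236.9319
→ Helmert 7p (PV): X=3847139.8088, Y=4827397.0609, Z=1598905.4186
→ Helmert 7p (PV): X=3847103.0816, Y=4827310.6969, Z=1599035.1513
→ Helmert 7p (PV): X=3847624.5100, Y=4826907.5215, Z=1598690.2206
→ Helmert 7p (PV): X=3847140.5698, Y=4826415.2134, Z=1598470.6988

X=3847140.570 m, Y=4826415.213 m, Z=1598470.699 m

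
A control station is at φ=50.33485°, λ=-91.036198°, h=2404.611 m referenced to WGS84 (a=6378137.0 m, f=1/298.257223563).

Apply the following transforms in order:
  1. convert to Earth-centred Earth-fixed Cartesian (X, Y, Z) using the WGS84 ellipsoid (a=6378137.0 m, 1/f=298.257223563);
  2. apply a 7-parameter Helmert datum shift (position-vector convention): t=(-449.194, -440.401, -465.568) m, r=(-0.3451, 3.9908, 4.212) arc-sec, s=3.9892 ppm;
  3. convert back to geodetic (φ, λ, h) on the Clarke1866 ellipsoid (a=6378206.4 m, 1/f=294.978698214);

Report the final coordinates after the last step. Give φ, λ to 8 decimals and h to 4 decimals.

φ=50.33129451°, λ=-91.03989589°, h=2429.3198 m

start: φ=50.334850°, λ=-91.036198°, h=2404.611 m
→ ECEF (a=6378137.000, f=1/298.257223563): X=-73797.4627, Y=-4080129.6297, Z=4888497.9191
→ Helmert 7p (PV): X=-74069.0503, Y=-4080579.6352, Z=4888060.1065
→ geod (Bowring, a=6378206.400): φ=50.33129451°, λ=-91.03989589°, h=2429.3198 m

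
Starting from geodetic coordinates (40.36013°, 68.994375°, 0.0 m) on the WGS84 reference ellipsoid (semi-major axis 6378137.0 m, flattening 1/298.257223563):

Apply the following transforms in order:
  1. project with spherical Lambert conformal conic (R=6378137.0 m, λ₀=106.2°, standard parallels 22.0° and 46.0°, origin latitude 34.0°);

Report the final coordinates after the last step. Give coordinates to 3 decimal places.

start: φ=40.360130°, λ=68.994375°, h=0.000 m
→ lcc (R=6378137.0, λ₀=106.2°): E=-3035881.2524, N=1255353.2361

E=-3035881.252 m, N=1255353.236 m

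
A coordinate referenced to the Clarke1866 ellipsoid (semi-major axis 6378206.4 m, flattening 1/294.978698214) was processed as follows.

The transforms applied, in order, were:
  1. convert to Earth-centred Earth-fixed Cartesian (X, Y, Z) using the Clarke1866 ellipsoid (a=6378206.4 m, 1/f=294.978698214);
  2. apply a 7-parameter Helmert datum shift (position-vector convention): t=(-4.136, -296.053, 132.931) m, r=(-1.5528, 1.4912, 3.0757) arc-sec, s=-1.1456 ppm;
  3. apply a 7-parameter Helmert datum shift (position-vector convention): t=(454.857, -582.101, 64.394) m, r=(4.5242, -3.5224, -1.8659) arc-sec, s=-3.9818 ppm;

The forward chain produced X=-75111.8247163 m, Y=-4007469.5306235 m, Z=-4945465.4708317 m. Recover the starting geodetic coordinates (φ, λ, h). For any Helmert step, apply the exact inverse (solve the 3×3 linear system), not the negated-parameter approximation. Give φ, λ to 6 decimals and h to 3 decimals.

start: X=-75111.8247, Y=-4007469.5306, Z=-4945465.4708 m
→ Helmert⁻¹: X=-75615.1886, Y=-4007012.5418, Z=-4945460.3762
→ Helmert⁻¹: X=-75635.1299, Y=-4006682.7194, Z=-4945629.6827
→ geod (Bowring, a=6378206.400): φ=-51.17267600°, λ=-91.08145800°, h=285.3570 m

φ=-51.172676°, λ=-91.081458°, h=285.357 m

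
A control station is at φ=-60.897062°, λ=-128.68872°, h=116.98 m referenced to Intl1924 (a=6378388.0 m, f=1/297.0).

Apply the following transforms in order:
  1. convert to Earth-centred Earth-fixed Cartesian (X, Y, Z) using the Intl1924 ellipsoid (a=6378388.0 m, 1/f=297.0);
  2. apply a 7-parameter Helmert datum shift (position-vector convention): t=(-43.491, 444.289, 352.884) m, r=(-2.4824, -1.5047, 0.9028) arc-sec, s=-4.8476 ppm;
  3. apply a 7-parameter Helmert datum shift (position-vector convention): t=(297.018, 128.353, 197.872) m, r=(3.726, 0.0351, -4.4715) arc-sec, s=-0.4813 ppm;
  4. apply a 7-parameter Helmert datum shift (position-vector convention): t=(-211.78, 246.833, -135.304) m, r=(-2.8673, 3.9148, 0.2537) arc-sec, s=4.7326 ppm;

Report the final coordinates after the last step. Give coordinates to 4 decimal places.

start: φ=-60.897062°, λ=-128.688720°, h=116.980 m
→ ECEF (a=6378388.000, f=1/297.0): X=-1944258.2280, Y=-2427810.3450, Z=-5549995.5198
→ Helmert 7p (PV): X=-1944241.1808, Y=-2427429.5907, Z=-5549600.6964
→ Helmert 7p (PV): X=-1943996.7943, Y=-2427157.6724, Z=-5549443.6719
→ Helmert 7p (PV): X=-1944320.1151, Y=-2427001.8608, Z=-5549534.6028

X=-1944320.1151 m, Y=-2427001.8608 m, Z=-5549534.6028 m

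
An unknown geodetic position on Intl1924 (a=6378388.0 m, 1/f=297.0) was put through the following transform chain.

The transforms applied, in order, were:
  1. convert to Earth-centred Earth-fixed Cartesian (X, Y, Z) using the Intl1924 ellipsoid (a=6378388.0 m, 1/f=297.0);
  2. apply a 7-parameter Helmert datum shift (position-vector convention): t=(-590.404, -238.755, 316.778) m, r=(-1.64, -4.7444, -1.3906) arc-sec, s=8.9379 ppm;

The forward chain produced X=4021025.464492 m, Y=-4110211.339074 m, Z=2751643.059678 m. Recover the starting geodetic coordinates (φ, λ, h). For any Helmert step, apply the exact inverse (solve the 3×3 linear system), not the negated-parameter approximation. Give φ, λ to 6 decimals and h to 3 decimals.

start: X=4021025.4645, Y=-4110211.3391, Z=2751643.0597 m
→ Helmert⁻¹: X=4021670.9136, Y=-4109930.6110, Z=2751176.5085
→ geod (Bowring, a=6378388.000): φ=25.71932000°, λ=-45.62185900°, h=135.7900 m

φ=25.719320°, λ=-45.621859°, h=135.790 m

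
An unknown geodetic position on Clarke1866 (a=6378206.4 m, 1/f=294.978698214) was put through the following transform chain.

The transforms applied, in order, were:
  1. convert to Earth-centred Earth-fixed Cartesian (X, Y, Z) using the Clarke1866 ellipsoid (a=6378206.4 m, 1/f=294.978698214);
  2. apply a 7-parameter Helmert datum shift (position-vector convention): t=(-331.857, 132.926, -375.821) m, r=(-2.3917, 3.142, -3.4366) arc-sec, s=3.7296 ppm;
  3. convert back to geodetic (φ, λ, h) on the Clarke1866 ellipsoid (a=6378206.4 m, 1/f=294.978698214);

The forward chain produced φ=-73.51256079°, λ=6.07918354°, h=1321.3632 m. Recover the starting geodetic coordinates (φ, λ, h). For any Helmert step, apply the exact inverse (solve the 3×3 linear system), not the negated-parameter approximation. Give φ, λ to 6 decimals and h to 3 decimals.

start: φ=-73.512561°, λ=6.079184°, h=1321.363 m
→ ECEF (a=6378206.400, f=1/294.978698214): X=1805988.5184, Y=192340.8828, Z=-6094808.5232
→ Helmert⁻¹: X=1806403.2693, Y=192308.0027, Z=-6094380.2260
→ geod (Bowring, a=6378206.400): φ=-73.50795900°, λ=6.07676700°, h=1026.7560 m

φ=-73.507959°, λ=6.076767°, h=1026.756 m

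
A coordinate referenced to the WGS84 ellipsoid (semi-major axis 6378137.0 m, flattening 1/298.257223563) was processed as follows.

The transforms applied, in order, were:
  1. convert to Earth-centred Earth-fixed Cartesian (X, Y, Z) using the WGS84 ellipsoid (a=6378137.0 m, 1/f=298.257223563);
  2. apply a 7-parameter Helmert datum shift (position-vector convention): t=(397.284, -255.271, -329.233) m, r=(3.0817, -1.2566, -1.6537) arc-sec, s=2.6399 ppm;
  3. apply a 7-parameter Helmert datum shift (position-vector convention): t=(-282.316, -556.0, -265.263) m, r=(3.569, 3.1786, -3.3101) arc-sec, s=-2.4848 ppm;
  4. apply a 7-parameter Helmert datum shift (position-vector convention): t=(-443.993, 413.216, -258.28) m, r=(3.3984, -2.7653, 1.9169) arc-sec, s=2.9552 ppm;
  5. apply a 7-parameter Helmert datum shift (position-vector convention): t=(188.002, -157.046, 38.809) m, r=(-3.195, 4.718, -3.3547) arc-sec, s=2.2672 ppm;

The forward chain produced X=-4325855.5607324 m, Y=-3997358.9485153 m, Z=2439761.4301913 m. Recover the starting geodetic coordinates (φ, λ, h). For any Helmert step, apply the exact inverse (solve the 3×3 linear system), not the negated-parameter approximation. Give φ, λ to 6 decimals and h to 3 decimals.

start: X=-4325855.5607, Y=-3997358.9485, Z=2439761.4302 m
→ Helmert⁻¹: X=-4326024.5437, Y=-3997300.9870, Z=2439556.2211
→ Helmert⁻¹: X=-4325572.2082, Y=-3997621.9896, Z=2439931.1465
→ Helmert⁻¹: X=-4325274.0992, Y=-3997103.1099, Z=2440204.9810
→ Helmert⁻¹: X=-4325613.0511, Y=-3996835.5037, Z=2440613.8384
→ geod (Bowring, a=6378137.000): φ=22.64576000°, λ=-137.26228800°, h=135.6360 m

φ=22.645760°, λ=-137.262288°, h=135.636 m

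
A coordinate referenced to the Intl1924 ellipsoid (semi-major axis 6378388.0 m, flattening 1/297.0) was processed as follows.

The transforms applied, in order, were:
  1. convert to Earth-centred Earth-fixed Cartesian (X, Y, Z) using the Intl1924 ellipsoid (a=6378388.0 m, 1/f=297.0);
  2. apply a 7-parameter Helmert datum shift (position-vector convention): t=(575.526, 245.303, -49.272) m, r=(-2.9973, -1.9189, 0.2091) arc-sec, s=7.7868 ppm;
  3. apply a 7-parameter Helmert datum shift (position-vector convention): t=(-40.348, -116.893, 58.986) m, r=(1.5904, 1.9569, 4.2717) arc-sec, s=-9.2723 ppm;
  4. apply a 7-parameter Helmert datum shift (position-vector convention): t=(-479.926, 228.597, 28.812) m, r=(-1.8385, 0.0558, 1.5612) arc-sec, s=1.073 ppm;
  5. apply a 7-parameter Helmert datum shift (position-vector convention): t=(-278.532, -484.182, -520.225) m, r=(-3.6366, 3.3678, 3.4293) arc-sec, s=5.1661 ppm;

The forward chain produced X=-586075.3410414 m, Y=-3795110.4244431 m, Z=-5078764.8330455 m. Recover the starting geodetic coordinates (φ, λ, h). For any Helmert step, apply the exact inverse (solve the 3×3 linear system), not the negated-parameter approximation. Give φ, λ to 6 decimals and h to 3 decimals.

start: X=-586075.3410, Y=-3795110.4244, Z=-5078764.8330 m
→ Helmert⁻¹: X=-585773.9530, Y=-3794507.3661, Z=-5078294.8377
→ Helmert⁻¹: X=-585320.7468, Y=-3794682.1963, Z=-5078352.1821
→ Helmert⁻¹: X=-585316.2309, Y=-3794627.5233, Z=-5078434.5518
→ Helmert⁻¹: X=-585938.2865, Y=-3794768.8869, Z=-5078395.4277
→ geod (Bowring, a=6378388.000): φ=-53.09303000°, λ=-98.77754200°, h=1909.3250 m

φ=-53.093030°, λ=-98.777542°, h=1909.325 m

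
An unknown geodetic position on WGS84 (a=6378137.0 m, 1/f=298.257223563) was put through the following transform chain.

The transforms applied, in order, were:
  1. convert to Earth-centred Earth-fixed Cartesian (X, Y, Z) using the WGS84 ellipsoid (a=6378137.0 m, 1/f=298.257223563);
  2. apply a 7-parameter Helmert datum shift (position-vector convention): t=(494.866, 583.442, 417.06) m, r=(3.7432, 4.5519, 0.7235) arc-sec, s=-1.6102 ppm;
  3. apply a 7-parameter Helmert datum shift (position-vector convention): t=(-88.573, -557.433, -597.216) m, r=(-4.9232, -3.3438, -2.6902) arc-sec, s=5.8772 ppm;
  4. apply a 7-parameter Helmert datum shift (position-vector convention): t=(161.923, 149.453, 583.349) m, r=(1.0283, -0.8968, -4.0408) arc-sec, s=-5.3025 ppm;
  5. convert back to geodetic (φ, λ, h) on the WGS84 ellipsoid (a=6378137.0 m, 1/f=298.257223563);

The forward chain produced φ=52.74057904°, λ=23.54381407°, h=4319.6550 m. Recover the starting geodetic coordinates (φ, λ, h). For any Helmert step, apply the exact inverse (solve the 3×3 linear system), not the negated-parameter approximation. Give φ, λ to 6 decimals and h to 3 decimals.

start: φ=52.740579°, λ=23.543814°, h=4319.655 m
→ ECEF (a=6378137.000, f=1/298.257223563): X=3549960.6029, Y=1546795.7665, Z=5056555.3782
→ Helmert⁻¹: X=3549809.1838, Y=1546749.2624, Z=5055975.6937
→ Helmert⁻¹: X=3549938.6862, Y=1547223.2107, Z=5056522.5722
→ Helmert⁻¹: X=3549343.3802, Y=1546721.5663, Z=5056163.9121
→ geod (Bowring, a=6378137.000): φ=52.74270700°, λ=23.54645600°, h=3647.5740 m

φ=52.742707°, λ=23.546456°, h=3647.574 m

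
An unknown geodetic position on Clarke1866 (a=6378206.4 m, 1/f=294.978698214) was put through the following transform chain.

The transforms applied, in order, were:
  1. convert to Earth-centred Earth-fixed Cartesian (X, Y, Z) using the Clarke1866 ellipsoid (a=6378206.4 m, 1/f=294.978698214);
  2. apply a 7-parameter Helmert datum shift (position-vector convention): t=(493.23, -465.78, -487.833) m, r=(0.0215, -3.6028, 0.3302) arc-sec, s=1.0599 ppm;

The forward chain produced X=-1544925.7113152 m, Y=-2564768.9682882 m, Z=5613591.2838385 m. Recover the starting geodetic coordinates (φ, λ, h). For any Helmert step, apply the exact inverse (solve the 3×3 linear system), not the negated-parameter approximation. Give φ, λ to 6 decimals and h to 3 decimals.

φ=62.090751°, λ=-121.074441°, h=1175.896 m

start: X=-1544925.7113, Y=-2564768.9683, Z=5613591.2838 m
→ Helmert⁻¹: X=-1545323.3476, Y=-2564297.4114, Z=5614100.4257
→ geod (Bowring, a=6378206.400): φ=62.09075100°, λ=-121.07444100°, h=1175.8960 m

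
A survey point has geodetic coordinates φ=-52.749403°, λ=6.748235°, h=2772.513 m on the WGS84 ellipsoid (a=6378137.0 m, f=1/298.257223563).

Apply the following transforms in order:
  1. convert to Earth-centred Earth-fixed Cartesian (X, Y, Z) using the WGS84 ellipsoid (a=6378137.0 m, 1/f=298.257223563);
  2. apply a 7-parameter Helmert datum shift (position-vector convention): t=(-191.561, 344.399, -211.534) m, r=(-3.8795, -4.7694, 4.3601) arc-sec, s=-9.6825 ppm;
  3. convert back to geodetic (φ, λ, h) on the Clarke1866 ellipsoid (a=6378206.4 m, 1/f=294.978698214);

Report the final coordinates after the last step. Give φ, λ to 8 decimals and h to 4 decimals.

start: φ=-52.749403°, λ=6.748235°, h=2772.513 m
→ ECEF (a=6378137.000, f=1/298.257223563): X=3843777.8735, Y=454821.0253, Z=-5055918.6955
→ Helmert 7p (PV): X=3843656.3864, Y=455147.1783, Z=-5056000.9522
→ geod (Bowring, a=6378206.400): φ=-52.75249980°, λ=6.75324097°, h=2869.3366 m

φ=-52.75249980°, λ=6.75324097°, h=2869.3366 m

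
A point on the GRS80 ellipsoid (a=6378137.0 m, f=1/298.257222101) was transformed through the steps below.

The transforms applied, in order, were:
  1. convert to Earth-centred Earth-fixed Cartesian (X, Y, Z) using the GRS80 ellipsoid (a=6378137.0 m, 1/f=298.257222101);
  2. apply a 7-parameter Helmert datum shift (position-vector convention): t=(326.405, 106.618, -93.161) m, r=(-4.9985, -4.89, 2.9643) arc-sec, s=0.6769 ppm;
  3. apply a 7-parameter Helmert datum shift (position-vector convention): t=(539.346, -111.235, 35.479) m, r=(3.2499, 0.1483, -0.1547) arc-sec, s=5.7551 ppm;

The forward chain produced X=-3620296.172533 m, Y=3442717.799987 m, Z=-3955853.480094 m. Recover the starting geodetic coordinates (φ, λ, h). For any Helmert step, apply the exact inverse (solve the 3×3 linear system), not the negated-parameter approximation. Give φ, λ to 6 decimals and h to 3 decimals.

φ=-38.555110°, λ=136.446690°, h=2956.520 m

start: X=-3620296.1725, Y=3442717.8000, Z=-3955853.4801 m
→ Helmert⁻¹: X=-3620814.4182, Y=3442744.1763, Z=-3955923.0397
→ Helmert⁻¹: X=-3621182.6730, Y=3442783.1283, Z=-3955657.9218
→ geod (Bowring, a=6378137.000): φ=-38.55511000°, λ=136.44669000°, h=2956.5200 m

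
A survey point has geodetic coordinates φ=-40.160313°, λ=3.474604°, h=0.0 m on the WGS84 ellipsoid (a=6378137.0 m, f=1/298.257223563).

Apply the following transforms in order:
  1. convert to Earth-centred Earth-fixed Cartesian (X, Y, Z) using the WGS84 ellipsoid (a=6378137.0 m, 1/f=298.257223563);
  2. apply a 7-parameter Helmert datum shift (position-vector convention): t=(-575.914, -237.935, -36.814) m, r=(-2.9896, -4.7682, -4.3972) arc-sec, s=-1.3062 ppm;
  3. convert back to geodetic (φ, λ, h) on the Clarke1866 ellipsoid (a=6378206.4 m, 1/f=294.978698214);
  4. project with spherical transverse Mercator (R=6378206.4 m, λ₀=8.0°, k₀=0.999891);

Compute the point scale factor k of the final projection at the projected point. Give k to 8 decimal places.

1.00171706

start: φ=-40.160313°, λ=3.474604°, h=0.000 m
→ ECEF (a=6378137.000, f=1/298.257223563): X=4872273.6665, Y=295833.3982, Z=-4091605.5534
→ Helmert 7p (PV): X=4871792.2800, Y=295431.9051, Z=-4091528.6791
→ geod (Bowring, a=6378206.400): φ=-40.16482729°, λ=3.47024196°, h=-406.0029 m
→ into tm (λ₀=8.0°): φ=-40.16482729°, λ−λ₀=-4.52975804°
scale k = 1.00171706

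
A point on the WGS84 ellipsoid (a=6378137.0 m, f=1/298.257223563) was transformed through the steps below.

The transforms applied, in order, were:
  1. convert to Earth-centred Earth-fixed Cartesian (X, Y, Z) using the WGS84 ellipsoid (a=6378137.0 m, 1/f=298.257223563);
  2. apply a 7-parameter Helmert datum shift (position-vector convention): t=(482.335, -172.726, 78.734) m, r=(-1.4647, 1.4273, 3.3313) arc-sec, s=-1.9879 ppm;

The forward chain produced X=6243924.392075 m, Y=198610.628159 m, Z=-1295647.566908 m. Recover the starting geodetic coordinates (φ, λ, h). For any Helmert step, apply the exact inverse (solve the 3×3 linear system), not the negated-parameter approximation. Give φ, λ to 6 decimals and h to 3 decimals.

start: X=6243924.3921, Y=198610.6282, Z=-1295647.5669 m
→ Helmert⁻¹: X=6243466.6432, Y=198692.1143, Z=-1295684.2626
→ geod (Bowring, a=6378137.000): φ=-11.79494500°, λ=1.82276600°, h=2338.0660 m

φ=-11.794945°, λ=1.822766°, h=2338.066 m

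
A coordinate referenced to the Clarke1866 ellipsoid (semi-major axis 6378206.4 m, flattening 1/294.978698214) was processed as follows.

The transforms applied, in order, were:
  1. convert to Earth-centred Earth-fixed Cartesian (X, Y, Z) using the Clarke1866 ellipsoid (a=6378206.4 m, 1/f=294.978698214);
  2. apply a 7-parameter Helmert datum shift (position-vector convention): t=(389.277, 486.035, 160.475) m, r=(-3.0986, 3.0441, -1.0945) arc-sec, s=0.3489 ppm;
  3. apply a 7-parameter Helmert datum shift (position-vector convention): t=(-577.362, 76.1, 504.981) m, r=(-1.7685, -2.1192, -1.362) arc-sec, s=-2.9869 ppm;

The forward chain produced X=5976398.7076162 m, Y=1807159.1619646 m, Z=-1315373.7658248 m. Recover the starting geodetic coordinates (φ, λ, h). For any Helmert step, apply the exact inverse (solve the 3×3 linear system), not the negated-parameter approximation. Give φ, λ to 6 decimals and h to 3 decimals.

start: X=5976398.7076, Y=1807159.1620, Z=-1315373.7658 m
→ Helmert⁻¹: X=5976968.4694, Y=1807139.2091, Z=-1315928.5913
→ Helmert⁻¹: X=5976586.9417, Y=1806704.0264, Z=-1315973.2623
→ geod (Bowring, a=6378206.400): φ=-11.98065800°, λ=16.81990700°, h=3592.0610 m

φ=-11.980658°, λ=16.819907°, h=3592.061 m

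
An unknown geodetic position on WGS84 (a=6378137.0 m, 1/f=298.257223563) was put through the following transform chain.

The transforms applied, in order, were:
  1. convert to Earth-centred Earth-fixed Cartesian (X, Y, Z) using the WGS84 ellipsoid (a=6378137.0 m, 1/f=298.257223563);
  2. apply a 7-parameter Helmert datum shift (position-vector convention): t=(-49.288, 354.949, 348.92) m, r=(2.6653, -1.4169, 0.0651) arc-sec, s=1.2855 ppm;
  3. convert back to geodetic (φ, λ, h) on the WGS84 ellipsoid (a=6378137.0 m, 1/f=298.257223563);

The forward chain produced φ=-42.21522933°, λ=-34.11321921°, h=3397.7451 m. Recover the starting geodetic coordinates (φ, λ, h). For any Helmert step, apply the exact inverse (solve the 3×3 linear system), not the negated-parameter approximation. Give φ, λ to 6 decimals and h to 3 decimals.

start: φ=-42.215229°, λ=-34.113219°, h=3397.745 m
→ ECEF (a=6378137.000, f=1/298.257223563): X=3918999.1282, Y=-2654680.7556, Z=-4265622.8773
→ Helmert⁻¹: X=3919013.2360, Y=-2655088.6520, Z=-4265958.9261
→ geod (Bowring, a=6378137.000): φ=-42.21601500°, λ=-34.11721100°, h=3801.6280 m

φ=-42.216015°, λ=-34.117211°, h=3801.628 m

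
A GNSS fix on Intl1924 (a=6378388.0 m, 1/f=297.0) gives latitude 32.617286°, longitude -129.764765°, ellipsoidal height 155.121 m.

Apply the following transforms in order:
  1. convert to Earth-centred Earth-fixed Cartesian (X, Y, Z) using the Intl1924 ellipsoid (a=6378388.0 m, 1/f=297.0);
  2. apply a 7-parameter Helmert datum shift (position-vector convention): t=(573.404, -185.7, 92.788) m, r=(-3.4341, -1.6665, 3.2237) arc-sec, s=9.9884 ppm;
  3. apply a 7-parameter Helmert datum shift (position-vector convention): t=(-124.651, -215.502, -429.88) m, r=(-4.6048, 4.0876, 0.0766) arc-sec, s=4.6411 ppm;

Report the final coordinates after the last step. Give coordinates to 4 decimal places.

start: φ=32.617286°, λ=-129.764765°, h=155.121 m
→ ECEF (a=6378388.000, f=1/297.0): X=-3439863.7826, Y=-4133819.3440, Z=3418420.5341
→ Helmert 7p (PV): X=-3439287.7486, Y=-4134043.1824, Z=3418588.4989
→ Helmert 7p (PV): X=-3439359.0791, Y=-4134202.8288, Z=3418334.9341

X=-3439359.0791 m, Y=-4134202.8288 m, Z=3418334.9341 m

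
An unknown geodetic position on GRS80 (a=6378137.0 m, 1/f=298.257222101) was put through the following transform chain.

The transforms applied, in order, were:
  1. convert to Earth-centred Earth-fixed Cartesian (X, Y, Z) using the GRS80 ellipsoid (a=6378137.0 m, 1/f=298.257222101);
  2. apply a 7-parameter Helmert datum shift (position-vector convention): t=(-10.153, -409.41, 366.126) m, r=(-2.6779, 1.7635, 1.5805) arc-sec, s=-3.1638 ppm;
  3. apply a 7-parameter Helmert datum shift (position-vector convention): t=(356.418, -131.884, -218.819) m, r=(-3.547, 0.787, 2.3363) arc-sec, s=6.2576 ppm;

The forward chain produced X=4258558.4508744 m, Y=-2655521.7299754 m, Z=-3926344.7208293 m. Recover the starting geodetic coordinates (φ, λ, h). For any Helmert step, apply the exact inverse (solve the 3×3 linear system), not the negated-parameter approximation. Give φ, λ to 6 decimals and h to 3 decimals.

φ=-38.229178°, λ=-31.943042°, h=1695.189 m

start: X=4258558.4509, Y=-2655521.7300, Z=-3926344.7208 m
→ Helmert⁻¹: X=4258160.2906, Y=-2655353.9455, Z=-3926130.7493
→ Helmert⁻¹: X=4258197.1427, Y=-2654934.5865, Z=-3926507.3603
→ geod (Bowring, a=6378137.000): φ=-38.22917800°, λ=-31.94304200°, h=1695.1890 m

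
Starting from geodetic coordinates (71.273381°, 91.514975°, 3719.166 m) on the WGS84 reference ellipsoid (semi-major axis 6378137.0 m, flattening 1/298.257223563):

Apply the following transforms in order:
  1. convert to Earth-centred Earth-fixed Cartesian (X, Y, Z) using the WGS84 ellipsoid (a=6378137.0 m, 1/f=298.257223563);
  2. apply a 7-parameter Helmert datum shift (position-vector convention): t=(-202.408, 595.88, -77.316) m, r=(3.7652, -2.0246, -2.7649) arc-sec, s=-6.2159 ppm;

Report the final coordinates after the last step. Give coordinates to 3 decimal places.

X=-54566.552 m, Y=2054845.198 m, Z=6021588.154 m

start: φ=71.273381°, λ=91.514975°, h=3719.166 m
→ ECEF (a=6378137.000, f=1/298.257223563): X=-54332.9138, Y=2054371.2791, Z=6021665.9330
→ Helmert 7p (PV): X=-54566.5517, Y=2054845.1976, Z=6021588.1543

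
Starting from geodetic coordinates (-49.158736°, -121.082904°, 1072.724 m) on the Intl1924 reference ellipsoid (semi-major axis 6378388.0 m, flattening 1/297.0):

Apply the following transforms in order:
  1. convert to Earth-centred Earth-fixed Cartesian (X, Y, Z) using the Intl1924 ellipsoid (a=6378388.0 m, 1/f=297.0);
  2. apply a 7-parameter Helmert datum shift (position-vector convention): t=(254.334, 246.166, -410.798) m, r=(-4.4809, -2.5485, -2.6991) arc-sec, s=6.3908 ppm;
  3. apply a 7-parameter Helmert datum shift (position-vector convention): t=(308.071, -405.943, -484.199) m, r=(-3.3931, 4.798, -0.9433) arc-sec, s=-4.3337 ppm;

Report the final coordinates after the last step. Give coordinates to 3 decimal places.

start: φ=-49.158736°, λ=-121.082904°, h=1072.724 m
→ ECEF (a=6378388.000, f=1/297.0): X=-2158039.0831, Y=-3579836.8936, Z=-4803024.6138
→ Helmert 7p (PV): X=-2157786.0413, Y=-3579689.7079, Z=-4803415.0018
→ Helmert 7p (PV): X=-2157596.7233, Y=-3580149.2864, Z=-4803769.3050

X=-2157596.723 m, Y=-3580149.286 m, Z=-4803769.305 m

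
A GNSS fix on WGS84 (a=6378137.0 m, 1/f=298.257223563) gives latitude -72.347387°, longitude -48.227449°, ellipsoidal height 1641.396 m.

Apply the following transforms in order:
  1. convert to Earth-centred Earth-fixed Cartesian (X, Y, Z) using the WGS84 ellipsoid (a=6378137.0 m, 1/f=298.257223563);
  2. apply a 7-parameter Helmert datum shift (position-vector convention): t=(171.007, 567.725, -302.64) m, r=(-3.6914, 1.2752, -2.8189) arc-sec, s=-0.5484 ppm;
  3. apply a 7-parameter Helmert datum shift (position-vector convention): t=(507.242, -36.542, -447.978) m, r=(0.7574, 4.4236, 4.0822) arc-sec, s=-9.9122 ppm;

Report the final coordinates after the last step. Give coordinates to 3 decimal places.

X=1293247.124 m, Y=-1446778.713 m, Z=-6057819.756 m

start: φ=-72.347387°, λ=-48.227449°, h=1641.396 m
→ ECEF (a=6378137.000, f=1/298.257223563): X=1292740.8983, Y=-1447246.7919, Z=-6057117.3709
→ Helmert 7p (PV): X=1292853.9705, Y=-1446804.3410, Z=-6057398.7808
→ Helmert 7p (PV): X=1293247.1240, Y=-1446778.7129, Z=-6057819.7558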